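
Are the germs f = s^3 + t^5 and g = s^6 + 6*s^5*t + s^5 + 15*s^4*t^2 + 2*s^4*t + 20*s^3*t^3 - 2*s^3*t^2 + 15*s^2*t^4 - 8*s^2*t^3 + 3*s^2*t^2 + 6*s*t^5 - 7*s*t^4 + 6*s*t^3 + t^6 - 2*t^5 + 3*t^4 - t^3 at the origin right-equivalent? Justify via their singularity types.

Yes.

The Hessian of f at 0 has rank 0. Corank 2; j^3 = s^3 is a perfect cube, so E-series; the 5-jet and mu = 8 give E_8. The Hessian of g at 0 has rank 0. Corank 2; j^3 = -t^3 is a perfect cube, so E-series; the 5-jet and mu = 8 give E_8. Both have type E_8, hence right-equivalent.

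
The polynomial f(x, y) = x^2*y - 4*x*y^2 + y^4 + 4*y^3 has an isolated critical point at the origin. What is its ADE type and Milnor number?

Type D_{5}, Milnor number mu = 5.

The Hessian of f at 0 is [[0, 0], [0, 0]] with rank 0, so corank 2. A Groebner basis of the Jacobian ideal J(f) in C{x,y} is {x^3 + 2*x^2 - 8*y^2, x^2/4 + y^3 - y^2, x*y - 2*y^2}; counting standard monomials gives mu = 5. Corank 2; j^3 = y*(x - 2*y)^2 has shape L^2 M (L != M), so D-series; mu = 5 gives D_5.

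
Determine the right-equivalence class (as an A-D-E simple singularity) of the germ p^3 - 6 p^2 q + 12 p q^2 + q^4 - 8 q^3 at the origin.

E6

The Hessian of f at 0 has rank 0. Corank 2; j^3 = (p - 2*q)^3 is a perfect cube, so E-series; the 4-jet and mu = 6 give E_6.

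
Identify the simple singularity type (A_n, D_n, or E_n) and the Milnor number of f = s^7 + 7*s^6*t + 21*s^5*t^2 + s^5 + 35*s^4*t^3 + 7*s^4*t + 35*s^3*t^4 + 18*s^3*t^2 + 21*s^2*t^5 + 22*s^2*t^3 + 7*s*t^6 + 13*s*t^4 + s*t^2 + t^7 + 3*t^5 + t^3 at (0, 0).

Type D_6, Milnor number mu = 6.

The Hessian of f at 0 is [[0, 0], [0, 0]] with rank 0, so corank 2. A Groebner basis of the Jacobian ideal J(f) in C{s,t} is {s^4 + t^2/5, t^3, s*t + 4*t^2/5}; counting standard monomials gives mu = 6. Corank 2; j^3 = t^2*(s + t) has shape L^2 M (L != M), so D-series; mu = 6 gives D_6.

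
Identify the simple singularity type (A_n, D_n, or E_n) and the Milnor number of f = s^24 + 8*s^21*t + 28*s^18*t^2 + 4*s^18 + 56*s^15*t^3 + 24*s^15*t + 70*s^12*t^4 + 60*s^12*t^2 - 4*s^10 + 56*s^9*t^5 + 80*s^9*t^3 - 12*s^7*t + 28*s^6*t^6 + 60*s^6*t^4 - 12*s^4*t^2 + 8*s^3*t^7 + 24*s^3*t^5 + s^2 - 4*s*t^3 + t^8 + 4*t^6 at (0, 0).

The Hessian of f at 0 is [[2, 0], [0, 0]] with rank 1, so corank 1. A Groebner basis of the Jacobian ideal J(f) in C{s,t} is {s^3, s^2*t, -s/2 + t^3}; counting standard monomials gives mu = 7. Corank 1: A-series; mu = 7 gives A_7.

Type A_{7}, Milnor number mu = 7.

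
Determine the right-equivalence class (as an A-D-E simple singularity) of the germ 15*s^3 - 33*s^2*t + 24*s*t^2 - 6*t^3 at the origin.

D4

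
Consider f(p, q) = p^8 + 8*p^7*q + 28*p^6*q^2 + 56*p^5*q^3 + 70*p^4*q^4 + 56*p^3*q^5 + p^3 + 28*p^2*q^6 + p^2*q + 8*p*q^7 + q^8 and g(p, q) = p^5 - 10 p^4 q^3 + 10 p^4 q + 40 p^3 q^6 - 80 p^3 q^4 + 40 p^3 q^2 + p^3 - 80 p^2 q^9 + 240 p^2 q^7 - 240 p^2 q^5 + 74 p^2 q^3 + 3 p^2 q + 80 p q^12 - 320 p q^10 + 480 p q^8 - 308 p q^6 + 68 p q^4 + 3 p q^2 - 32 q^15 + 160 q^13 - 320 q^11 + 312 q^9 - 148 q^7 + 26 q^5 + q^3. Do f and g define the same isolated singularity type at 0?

The Hessian of f at 0 has rank 0. Corank 2; j^3 = p^2*(p + q) has shape L^2 M (L != M), so D-series; mu = 9 gives D_9. The Hessian of g at 0 has rank 0. Corank 2; j^3 = (p + q)^3 is a perfect cube, so E-series; the 5-jet and mu = 8 give E_8. f is D_9 but g is E_8, hence not right-equivalent.

No.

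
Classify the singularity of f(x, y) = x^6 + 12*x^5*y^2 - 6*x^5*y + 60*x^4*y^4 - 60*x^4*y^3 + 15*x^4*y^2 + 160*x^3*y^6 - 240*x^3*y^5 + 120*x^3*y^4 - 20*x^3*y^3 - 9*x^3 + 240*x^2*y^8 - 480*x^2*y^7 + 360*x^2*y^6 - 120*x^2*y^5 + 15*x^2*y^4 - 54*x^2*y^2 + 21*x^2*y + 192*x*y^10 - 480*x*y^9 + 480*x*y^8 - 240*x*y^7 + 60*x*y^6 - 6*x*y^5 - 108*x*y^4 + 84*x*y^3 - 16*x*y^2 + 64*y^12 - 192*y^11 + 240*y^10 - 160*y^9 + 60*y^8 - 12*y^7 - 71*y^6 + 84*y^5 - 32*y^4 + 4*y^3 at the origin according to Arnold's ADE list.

The Hessian of f at 0 is [[0, 0], [0, 0]] with rank 0, so corank 2. A Groebner basis of the Jacobian ideal J(f) in C{x,y} is {-x^2/4 + 5*x*y/12 + y^4 + y^3/6 - y^2/6, x^3 + 2*x^2/3 + 8738*x*y/9 + 52468*y^3/27 - 5828*y^2/9, x^2*y + 2*x^2/3 + 4364*x*y/9 + 8740*y^3/9 - 2912*y^2/9, x^2/2 + x*y^2 - 5*x*y/6 - y^3 + y^2/3}; counting standard monomials gives mu = 7. Corank 2; j^3 = -(x - y)*(3*x - 2*y)^2 has shape L^2 M (L != M), so D-series; mu = 7 gives D_7.

D_{7}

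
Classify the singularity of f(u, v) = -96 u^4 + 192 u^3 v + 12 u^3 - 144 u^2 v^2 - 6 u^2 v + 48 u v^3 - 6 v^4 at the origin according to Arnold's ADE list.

The Hessian of f at 0 has rank 0. Corank 2; j^3 = 6*u^2*(2*u - v) has shape L^2 M (L != M), so D-series; mu = 5 gives D_5.

D_5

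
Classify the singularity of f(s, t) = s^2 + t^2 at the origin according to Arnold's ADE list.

A1

The Hessian of f at 0 has rank 2. Corank 0: nondegenerate Morse point, so A_1.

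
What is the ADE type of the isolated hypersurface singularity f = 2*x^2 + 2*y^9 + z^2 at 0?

A8

The Hessian of f at 0 is [[4, 0, 0], [0, 0, 0], [0, 0, 2]] with rank 2, so corank 1. A Groebner basis of the Jacobian ideal J(f) in C{x,y,z} is {y^8, x, z}; counting standard monomials gives mu = 8. Corank 1: A-series; mu = 8 gives A_8.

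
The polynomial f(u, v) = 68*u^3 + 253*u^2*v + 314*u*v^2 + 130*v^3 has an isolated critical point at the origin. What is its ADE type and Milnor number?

Type D_4, Milnor number mu = 4.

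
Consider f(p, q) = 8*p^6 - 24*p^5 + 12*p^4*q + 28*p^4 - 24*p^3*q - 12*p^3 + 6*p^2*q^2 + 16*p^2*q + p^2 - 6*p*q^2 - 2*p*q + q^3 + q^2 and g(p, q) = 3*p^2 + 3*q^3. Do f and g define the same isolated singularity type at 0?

Yes.

The Hessian of f at 0 has rank 1. Corank 1: A-series; mu = 2 gives A_2. The Hessian of g at 0 has rank 1. Corank 1: A-series; mu = 2 gives A_2. Both have type A_2, hence right-equivalent.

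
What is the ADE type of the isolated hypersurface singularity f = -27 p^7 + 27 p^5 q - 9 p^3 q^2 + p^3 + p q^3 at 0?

The Hessian of f at 0 has rank 0. Corank 2; j^3 = p^3 is a perfect cube, so E-series; the 4-jet and mu = 7 give E_7.

E_{7}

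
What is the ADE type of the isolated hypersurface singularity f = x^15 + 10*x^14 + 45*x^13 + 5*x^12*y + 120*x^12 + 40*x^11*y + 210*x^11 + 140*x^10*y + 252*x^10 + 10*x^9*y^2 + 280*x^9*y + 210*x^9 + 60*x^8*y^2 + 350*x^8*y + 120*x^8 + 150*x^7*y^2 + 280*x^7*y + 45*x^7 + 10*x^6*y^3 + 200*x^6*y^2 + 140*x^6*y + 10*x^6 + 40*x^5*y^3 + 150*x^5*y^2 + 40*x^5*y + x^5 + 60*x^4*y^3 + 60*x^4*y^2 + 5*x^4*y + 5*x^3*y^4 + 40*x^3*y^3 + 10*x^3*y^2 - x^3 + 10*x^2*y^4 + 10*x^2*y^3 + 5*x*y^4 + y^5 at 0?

E_{8}

The Hessian of f at 0 has rank 0. Corank 2; j^3 = -x^3 is a perfect cube, so E-series; the 5-jet and mu = 8 give E_8.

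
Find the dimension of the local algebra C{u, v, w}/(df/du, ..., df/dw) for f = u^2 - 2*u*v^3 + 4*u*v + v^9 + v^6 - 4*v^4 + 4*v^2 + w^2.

The Hessian of f at 0 has rank 2. Corank 1: A-series; mu = 8 gives A_8.

8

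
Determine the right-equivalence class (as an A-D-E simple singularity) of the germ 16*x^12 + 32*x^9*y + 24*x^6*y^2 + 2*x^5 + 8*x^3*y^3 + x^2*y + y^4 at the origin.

The Hessian of f at 0 has rank 0. Corank 2; j^3 = x^2*y has shape L^2 M (L != M), so D-series; mu = 5 gives D_5.

D_5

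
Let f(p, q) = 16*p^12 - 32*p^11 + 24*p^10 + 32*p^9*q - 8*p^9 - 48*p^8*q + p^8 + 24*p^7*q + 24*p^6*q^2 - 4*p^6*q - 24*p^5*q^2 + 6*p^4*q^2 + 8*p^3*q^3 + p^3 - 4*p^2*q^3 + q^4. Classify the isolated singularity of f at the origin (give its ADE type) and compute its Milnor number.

The Hessian of f at 0 is [[0, 0], [0, 0]] with rank 0, so corank 2. A Groebner basis of the Jacobian ideal J(f) in C{p,q} is {q^3, p^2}; counting standard monomials gives mu = 6. Corank 2; j^3 = p^3 is a perfect cube, so E-series; the 4-jet and mu = 6 give E_6.

Type E6, Milnor number mu = 6.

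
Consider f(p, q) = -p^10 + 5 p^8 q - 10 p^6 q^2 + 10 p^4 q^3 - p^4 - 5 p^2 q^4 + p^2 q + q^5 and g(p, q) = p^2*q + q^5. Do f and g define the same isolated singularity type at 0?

The Hessian of f at 0 has rank 0. Corank 2; j^3 = p^2*q has shape L^2 M (L != M), so D-series; mu = 6 gives D_6. The Hessian of g at 0 has rank 0. Corank 2; j^3 = p^2*q has shape L^2 M (L != M), so D-series; mu = 6 gives D_6. Both have type D_6, hence right-equivalent.

Yes.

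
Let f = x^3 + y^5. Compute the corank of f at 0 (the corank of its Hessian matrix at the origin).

Hessian at 0 has rank 0.

2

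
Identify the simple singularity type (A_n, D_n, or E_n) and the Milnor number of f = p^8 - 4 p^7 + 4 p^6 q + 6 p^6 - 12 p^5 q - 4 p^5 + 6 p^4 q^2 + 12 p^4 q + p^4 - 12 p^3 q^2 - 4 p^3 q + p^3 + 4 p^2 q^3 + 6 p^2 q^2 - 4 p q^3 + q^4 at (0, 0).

Type E_{6}, Milnor number mu = 6.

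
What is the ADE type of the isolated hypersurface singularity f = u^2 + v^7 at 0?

The Hessian of f at 0 is [[2, 0], [0, 0]] with rank 1, so corank 1. A Groebner basis of the Jacobian ideal J(f) in C{u,v} is {v^6, u}; counting standard monomials gives mu = 6. Corank 1: A-series; mu = 6 gives A_6.

A6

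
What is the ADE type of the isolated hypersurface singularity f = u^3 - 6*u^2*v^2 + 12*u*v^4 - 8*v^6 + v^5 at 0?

E_{8}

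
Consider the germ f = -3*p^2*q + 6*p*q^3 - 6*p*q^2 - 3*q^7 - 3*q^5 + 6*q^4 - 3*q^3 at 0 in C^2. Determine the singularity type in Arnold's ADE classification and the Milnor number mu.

The Hessian of f at 0 has rank 0. Corank 2; j^3 = -3*q*(p + q)^2 has shape L^2 M (L != M), so D-series; mu = 8 gives D_8.

Type D8, Milnor number mu = 8.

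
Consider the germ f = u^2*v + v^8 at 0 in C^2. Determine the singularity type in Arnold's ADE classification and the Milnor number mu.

Type D_9, Milnor number mu = 9.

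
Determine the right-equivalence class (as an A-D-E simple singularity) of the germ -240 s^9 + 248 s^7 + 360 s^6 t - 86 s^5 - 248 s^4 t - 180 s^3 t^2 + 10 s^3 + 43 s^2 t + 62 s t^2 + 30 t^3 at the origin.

D_4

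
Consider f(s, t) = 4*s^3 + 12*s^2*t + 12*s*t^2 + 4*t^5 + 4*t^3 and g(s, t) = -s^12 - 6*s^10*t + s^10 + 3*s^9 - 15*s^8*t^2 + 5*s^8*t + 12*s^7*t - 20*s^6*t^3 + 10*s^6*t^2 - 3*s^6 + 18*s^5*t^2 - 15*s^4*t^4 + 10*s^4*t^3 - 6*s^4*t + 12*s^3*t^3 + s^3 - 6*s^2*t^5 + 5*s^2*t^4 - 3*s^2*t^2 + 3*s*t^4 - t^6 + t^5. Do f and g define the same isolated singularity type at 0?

Yes.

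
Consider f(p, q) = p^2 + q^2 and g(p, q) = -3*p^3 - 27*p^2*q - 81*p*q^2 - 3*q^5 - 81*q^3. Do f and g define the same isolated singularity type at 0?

No.

The Hessian of f at 0 has rank 2. Corank 0: nondegenerate Morse point, so A_1. The Hessian of g at 0 has rank 0. Corank 2; j^3 = -3*(p + 3*q)^3 is a perfect cube, so E-series; the 5-jet and mu = 8 give E_8. f is A_1 but g is E_8, hence not right-equivalent.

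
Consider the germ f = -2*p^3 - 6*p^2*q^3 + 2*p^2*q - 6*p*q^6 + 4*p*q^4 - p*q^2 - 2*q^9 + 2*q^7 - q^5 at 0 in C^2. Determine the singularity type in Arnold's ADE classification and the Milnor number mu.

Type D_4, Milnor number mu = 4.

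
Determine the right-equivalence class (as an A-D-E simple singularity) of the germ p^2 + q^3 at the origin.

The Hessian of f at 0 has rank 1. Corank 1: A-series; mu = 2 gives A_2.

A_{2}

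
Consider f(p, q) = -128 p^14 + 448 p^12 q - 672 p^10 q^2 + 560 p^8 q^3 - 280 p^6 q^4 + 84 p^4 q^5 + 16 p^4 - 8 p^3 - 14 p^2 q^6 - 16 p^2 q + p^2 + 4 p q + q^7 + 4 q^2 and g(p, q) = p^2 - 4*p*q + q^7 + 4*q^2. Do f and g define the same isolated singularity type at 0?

Yes.

The Hessian of f at 0 is [[2, 4], [4, 8]] with rank 1, so corank 1. A Groebner basis of the Jacobian ideal J(f) in C{p,q} is {7*p*q/192 + 5*p/3072 + q^4 - q^3/6 + 3*q^2/64 + 5*q/1536, p*q^2 + p*q/6 + p/192 + 2*q^3/3 + q^2/4 + q/96, p^2 - p/4 - q/2}; counting standard monomials gives mu = 6. Corank 1: A-series; mu = 6 gives A_6. The Hessian of g at 0 is [[2, -4], [-4, 8]] with rank 1, so corank 1. A Groebner basis of the Jacobian ideal J(g) in C{p,q} is {q^6, p - 2*q}; counting standard monomials gives mu = 6. Corank 1: A-series; mu = 6 gives A_6. Both have type A_6, hence right-equivalent.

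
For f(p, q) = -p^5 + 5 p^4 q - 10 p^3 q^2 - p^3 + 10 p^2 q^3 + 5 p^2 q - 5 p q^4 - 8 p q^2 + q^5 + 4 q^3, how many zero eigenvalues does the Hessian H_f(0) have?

2

Hessian at 0 has rank 0.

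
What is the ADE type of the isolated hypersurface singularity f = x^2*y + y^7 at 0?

D_{8}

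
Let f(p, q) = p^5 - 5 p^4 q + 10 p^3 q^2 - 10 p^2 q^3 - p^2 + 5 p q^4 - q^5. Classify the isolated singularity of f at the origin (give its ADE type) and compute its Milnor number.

The Hessian of f at 0 has rank 1. Corank 1: A-series; mu = 4 gives A_4.

Type A4, Milnor number mu = 4.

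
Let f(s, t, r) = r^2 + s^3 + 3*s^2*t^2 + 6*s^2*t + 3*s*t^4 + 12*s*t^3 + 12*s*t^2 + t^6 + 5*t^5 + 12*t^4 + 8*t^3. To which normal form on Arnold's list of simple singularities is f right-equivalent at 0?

E_8

The Hessian of f at 0 has rank 1. Corank 2; j^3 = (s + 2*t)^3 is a perfect cube, so E-series; the 5-jet and mu = 8 give E_8.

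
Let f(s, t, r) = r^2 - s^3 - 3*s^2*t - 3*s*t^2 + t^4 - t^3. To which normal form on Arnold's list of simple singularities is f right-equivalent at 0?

E6

The Hessian of f at 0 is [[0, 0, 0], [0, 0, 0], [0, 0, 2]] with rank 1, so corank 2. A Groebner basis of the Jacobian ideal J(f) in C{s,t,r} is {t^3, s^2 + 2*s*t + t^2, r}; counting standard monomials gives mu = 6. Corank 2; j^3 = -(s + t)^3 is a perfect cube, so E-series; the 4-jet and mu = 6 give E_6.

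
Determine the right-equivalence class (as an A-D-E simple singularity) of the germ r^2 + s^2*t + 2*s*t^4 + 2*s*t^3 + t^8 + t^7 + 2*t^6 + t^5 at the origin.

The Hessian of f at 0 is [[0, 0, 0], [0, 0, 0], [0, 0, 2]] with rank 1, so corank 2. A Groebner basis of the Jacobian ideal J(f) in C{s,t,r} is {s^2*t^2 - 10*s^2*t/17 + 3*s^2/17 - 4*s*t^2/17 + 7*s*t/17 + 7*t^3/17, 8*s^2*t/17 + s^2/17 + s*t^3 - 7*s*t^2/17 + 8*s*t/17 + 8*t^3/17, s*t + t^4 + t^3, s^3 + 11*s^2*t/17 - 5*s^2/17 + s*t^2/17 - 6*s*t/17 - 6*t^3/17, r}; counting standard monomials gives mu = 9. Corank 2; j^3 = s^2*t has shape L^2 M (L != M), so D-series; mu = 9 gives D_9.

D_{9}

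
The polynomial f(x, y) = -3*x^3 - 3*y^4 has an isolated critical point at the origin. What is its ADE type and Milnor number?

Type E_{6}, Milnor number mu = 6.

The Hessian of f at 0 is [[0, 0], [0, 0]] with rank 0, so corank 2. A Groebner basis of the Jacobian ideal J(f) in C{x,y} is {y^3, x^2}; counting standard monomials gives mu = 6. Corank 2; j^3 = -3*x^3 is a perfect cube, so E-series; the 4-jet and mu = 6 give E_6.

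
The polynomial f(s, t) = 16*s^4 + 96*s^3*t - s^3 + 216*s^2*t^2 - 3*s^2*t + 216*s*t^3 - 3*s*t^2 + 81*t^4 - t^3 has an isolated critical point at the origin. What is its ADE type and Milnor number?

Type E_{6}, Milnor number mu = 6.

The Hessian of f at 0 has rank 0. Corank 2; j^3 = -(s + t)^3 is a perfect cube, so E-series; the 4-jet and mu = 6 give E_6.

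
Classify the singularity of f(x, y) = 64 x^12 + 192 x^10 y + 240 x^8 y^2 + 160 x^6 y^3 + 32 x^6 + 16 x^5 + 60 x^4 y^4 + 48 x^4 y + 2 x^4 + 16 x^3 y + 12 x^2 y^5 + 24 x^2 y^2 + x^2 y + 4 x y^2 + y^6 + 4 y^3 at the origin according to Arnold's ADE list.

The Hessian of f at 0 has rank 0. Corank 2; j^3 = y*(x + 2*y)^2 has shape L^2 M (L != M), so D-series; mu = 7 gives D_7.

D_7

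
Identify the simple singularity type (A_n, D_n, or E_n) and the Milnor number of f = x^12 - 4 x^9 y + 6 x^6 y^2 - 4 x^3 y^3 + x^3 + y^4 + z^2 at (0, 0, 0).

The Hessian of f at 0 is [[0, 0, 0], [0, 0, 0], [0, 0, 2]] with rank 1, so corank 2. A Groebner basis of the Jacobian ideal J(f) in C{x,y,z} is {y^3, x^2, z}; counting standard monomials gives mu = 6. Corank 2; j^3 = x^3 is a perfect cube, so E-series; the 4-jet and mu = 6 give E_6.

Type E6, Milnor number mu = 6.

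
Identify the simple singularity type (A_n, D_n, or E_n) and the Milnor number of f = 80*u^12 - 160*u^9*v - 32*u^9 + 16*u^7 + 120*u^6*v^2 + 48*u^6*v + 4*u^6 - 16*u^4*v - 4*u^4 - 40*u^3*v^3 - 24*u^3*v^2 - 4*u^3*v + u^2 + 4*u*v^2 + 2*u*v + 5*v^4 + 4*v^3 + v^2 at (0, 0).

Type A_3, Milnor number mu = 3.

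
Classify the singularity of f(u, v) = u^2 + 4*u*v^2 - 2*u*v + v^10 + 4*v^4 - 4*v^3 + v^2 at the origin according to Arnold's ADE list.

The Hessian of f at 0 has rank 1. Corank 1: A-series; mu = 9 gives A_9.

A_{9}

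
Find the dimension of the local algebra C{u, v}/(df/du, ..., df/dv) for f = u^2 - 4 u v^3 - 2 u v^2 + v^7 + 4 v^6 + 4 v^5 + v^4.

6

The Hessian of f at 0 is [[2, 0], [0, 0]] with rank 1, so corank 1. A Groebner basis of the Jacobian ideal J(f) in C{u,v} is {u^3, u^2*v - u^2/4 + u*v/8 - u/16 + v^2/16, -u^2/2 + u*v^2 - u*v/4 + u/8 - v^2/8, -u/2 + v^3 + v^2/2}; counting standard monomials gives mu = 6. Corank 1: A-series; mu = 6 gives A_6.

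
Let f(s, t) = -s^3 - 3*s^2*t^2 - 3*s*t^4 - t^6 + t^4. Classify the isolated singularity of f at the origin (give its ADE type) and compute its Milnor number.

Type E6, Milnor number mu = 6.

The Hessian of f at 0 has rank 0. Corank 2; j^3 = -s^3 is a perfect cube, so E-series; the 4-jet and mu = 6 give E_6.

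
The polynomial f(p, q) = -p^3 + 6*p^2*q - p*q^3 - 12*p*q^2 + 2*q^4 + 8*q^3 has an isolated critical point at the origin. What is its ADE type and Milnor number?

Type E7, Milnor number mu = 7.

The Hessian of f at 0 has rank 0. Corank 2; j^3 = -(p - 2*q)^3 is a perfect cube, so E-series; the 4-jet and mu = 7 give E_7.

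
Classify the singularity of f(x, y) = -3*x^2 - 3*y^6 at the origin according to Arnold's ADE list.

A_5

The Hessian of f at 0 has rank 1. Corank 1: A-series; mu = 5 gives A_5.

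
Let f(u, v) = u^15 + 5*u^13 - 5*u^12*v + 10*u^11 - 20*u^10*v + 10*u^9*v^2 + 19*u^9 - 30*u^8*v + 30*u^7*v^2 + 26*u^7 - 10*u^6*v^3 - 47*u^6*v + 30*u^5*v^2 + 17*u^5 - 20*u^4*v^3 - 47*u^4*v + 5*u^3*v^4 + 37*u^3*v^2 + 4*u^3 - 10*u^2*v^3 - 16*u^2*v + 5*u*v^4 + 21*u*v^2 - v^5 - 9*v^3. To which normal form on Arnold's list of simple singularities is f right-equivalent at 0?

The Hessian of f at 0 has rank 0. Corank 2; j^3 = (u - v)*(2*u - 3*v)^2 has shape L^2 M (L != M), so D-series; mu = 6 gives D_6.

D_6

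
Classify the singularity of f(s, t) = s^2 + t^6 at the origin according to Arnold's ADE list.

A_{5}

The Hessian of f at 0 is [[2, 0], [0, 0]] with rank 1, so corank 1. A Groebner basis of the Jacobian ideal J(f) in C{s,t} is {t^5, s}; counting standard monomials gives mu = 5. Corank 1: A-series; mu = 5 gives A_5.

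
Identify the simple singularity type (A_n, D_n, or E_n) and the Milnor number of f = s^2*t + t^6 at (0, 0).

The Hessian of f at 0 has rank 0. Corank 2; j^3 = s^2*t has shape L^2 M (L != M), so D-series; mu = 7 gives D_7.

Type D7, Milnor number mu = 7.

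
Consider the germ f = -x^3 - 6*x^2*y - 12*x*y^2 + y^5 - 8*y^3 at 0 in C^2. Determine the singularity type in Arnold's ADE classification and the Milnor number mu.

Type E_{8}, Milnor number mu = 8.

The Hessian of f at 0 is [[0, 0], [0, 0]] with rank 0, so corank 2. A Groebner basis of the Jacobian ideal J(f) in C{x,y} is {y^4, x^2 + 4*x*y + 4*y^2}; counting standard monomials gives mu = 8. Corank 2; j^3 = -(x + 2*y)^3 is a perfect cube, so E-series; the 5-jet and mu = 8 give E_8.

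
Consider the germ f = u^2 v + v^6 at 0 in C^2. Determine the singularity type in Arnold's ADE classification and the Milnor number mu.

Type D_{7}, Milnor number mu = 7.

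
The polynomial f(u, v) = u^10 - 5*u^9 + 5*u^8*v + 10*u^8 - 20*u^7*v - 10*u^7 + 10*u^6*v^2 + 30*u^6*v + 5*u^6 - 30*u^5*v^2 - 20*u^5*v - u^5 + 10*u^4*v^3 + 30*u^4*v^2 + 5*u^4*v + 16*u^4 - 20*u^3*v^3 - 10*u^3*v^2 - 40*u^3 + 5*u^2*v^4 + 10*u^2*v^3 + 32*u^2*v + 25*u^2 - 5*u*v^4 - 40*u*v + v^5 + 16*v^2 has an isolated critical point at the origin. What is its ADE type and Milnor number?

Type A4, Milnor number mu = 4.

The Hessian of f at 0 has rank 1. Corank 1: A-series; mu = 4 gives A_4.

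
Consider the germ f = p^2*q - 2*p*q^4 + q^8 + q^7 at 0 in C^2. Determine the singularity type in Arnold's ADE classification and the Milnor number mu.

Type D9, Milnor number mu = 9.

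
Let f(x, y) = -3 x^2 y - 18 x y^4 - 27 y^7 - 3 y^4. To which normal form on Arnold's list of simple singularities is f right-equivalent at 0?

The Hessian of f at 0 is [[0, 0], [0, 0]] with rank 0, so corank 2. A Groebner basis of the Jacobian ideal J(f) in C{x,y} is {x^3, x^2/4 + y^3, x*y}; counting standard monomials gives mu = 5. Corank 2; j^3 = -3*x^2*y has shape L^2 M (L != M), so D-series; mu = 5 gives D_5.

D5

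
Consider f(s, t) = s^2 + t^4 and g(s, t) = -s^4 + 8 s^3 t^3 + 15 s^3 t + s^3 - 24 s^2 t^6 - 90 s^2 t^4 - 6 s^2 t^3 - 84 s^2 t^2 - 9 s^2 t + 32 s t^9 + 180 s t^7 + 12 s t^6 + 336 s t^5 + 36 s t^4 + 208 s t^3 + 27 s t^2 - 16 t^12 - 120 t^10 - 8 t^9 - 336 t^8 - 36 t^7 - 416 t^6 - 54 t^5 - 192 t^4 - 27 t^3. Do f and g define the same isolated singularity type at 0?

The Hessian of f at 0 has rank 1. Corank 1: A-series; mu = 3 gives A_3. The Hessian of g at 0 has rank 0. Corank 2; j^3 = (s - 3*t)^3 is a perfect cube, so E-series; the 4-jet and mu = 7 give E_7. f is A_3 but g is E_7, hence not right-equivalent.

No.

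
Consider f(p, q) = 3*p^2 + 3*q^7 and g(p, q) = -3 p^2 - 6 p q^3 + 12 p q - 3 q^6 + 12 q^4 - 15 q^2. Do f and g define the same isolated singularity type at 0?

No.

The Hessian of f at 0 is [[6, 0], [0, 0]] with rank 1, so corank 1. A Groebner basis of the Jacobian ideal J(f) in C{p,q} is {q^6, p}; counting standard monomials gives mu = 6. Corank 1: A-series; mu = 6 gives A_6. The Hessian of g at 0 is [[-6, 12], [12, -30]] with rank 2, so corank 0. A Groebner basis of the Jacobian ideal J(g) in C{p,q} is {p, q}; counting standard monomials gives mu = 1. Corank 0: nondegenerate Morse point, so A_1. f is A_6 but g is A_1, hence not right-equivalent.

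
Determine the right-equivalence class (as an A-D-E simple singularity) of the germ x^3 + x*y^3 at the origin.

The Hessian of f at 0 has rank 0. Corank 2; j^3 = x^3 is a perfect cube, so E-series; the 4-jet and mu = 7 give E_7.

E_{7}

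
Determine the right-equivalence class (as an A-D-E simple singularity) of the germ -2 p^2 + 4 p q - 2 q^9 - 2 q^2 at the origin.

A_8

The Hessian of f at 0 has rank 1. Corank 1: A-series; mu = 8 gives A_8.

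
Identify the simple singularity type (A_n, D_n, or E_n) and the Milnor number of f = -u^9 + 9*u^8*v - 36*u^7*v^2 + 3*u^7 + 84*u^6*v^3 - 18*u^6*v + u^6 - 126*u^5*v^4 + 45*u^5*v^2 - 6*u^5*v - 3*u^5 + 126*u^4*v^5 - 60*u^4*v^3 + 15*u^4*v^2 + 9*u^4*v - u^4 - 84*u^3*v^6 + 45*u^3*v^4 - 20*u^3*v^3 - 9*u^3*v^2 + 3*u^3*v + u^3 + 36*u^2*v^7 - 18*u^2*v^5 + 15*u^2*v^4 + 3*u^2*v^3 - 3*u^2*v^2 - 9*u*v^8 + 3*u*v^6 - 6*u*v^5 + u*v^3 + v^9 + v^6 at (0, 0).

The Hessian of f at 0 is [[0, 0], [0, 0]] with rank 0, so corank 2. A Groebner basis of the Jacobian ideal J(f) in C{u,v} is {3*u^2 + v^4 + v^3, u^3, u^2*v - u^2 - v^3/3, -2*u^2 + u*v^2 - 2*v^3/3}; counting standard monomials gives mu = 7. Corank 2; j^3 = u^3 is a perfect cube, so E-series; the 4-jet and mu = 7 give E_7.

Type E7, Milnor number mu = 7.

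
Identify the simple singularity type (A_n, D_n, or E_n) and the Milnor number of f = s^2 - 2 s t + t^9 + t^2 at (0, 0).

Type A_8, Milnor number mu = 8.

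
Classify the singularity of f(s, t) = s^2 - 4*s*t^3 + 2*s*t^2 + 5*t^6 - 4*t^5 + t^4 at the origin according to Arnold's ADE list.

A5

The Hessian of f at 0 has rank 1. Corank 1: A-series; mu = 5 gives A_5.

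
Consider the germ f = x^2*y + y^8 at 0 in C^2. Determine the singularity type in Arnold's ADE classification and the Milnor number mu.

The Hessian of f at 0 has rank 0. Corank 2; j^3 = x^2*y has shape L^2 M (L != M), so D-series; mu = 9 gives D_9.

Type D9, Milnor number mu = 9.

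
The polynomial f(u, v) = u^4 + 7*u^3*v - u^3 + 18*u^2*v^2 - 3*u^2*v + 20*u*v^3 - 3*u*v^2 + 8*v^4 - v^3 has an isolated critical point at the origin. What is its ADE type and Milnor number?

The Hessian of f at 0 has rank 0. Corank 2; j^3 = -(u + v)^3 is a perfect cube, so E-series; the 4-jet and mu = 7 give E_7.

Type E_7, Milnor number mu = 7.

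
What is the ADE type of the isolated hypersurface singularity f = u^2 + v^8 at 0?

A7

The Hessian of f at 0 is [[2, 0], [0, 0]] with rank 1, so corank 1. A Groebner basis of the Jacobian ideal J(f) in C{u,v} is {v^7, u}; counting standard monomials gives mu = 7. Corank 1: A-series; mu = 7 gives A_7.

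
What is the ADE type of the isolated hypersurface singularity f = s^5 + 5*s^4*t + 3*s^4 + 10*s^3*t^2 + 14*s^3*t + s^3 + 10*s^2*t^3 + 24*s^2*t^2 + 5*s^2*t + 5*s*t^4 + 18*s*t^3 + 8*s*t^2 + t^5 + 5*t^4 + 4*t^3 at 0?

The Hessian of f at 0 has rank 0. Corank 2; j^3 = (s + t)*(s + 2*t)^2 has shape L^2 M (L != M), so D-series; mu = 5 gives D_5.

D5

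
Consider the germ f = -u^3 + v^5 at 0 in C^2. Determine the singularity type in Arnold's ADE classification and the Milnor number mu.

The Hessian of f at 0 is [[0, 0], [0, 0]] with rank 0, so corank 2. A Groebner basis of the Jacobian ideal J(f) in C{u,v} is {v^4, u^2}; counting standard monomials gives mu = 8. Corank 2; j^3 = -u^3 is a perfect cube, so E-series; the 5-jet and mu = 8 give E_8.

Type E8, Milnor number mu = 8.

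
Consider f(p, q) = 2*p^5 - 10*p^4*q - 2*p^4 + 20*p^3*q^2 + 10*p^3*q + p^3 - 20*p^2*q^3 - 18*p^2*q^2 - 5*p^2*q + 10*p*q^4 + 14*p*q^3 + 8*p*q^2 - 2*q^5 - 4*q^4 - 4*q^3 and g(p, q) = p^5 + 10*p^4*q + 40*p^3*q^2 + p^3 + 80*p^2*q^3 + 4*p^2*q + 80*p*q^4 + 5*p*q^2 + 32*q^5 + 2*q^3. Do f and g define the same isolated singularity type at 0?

Yes.

The Hessian of f at 0 has rank 0. Corank 2; j^3 = (p - 2*q)^2*(p - q) has shape L^2 M (L != M), so D-series; mu = 6 gives D_6. The Hessian of g at 0 has rank 0. Corank 2; j^3 = (p + q)^2*(p + 2*q) has shape L^2 M (L != M), so D-series; mu = 6 gives D_6. Both have type D_6, hence right-equivalent.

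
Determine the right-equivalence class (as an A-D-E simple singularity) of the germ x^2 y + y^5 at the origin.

The Hessian of f at 0 has rank 0. Corank 2; j^3 = x^2*y has shape L^2 M (L != M), so D-series; mu = 6 gives D_6.

D6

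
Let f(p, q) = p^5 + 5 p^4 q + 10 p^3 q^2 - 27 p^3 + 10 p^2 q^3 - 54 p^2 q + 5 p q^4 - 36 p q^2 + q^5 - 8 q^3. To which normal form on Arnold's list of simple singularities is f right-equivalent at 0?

The Hessian of f at 0 has rank 0. Corank 2; j^3 = -(3*p + 2*q)^3 is a perfect cube, so E-series; the 5-jet and mu = 8 give E_8.

E_{8}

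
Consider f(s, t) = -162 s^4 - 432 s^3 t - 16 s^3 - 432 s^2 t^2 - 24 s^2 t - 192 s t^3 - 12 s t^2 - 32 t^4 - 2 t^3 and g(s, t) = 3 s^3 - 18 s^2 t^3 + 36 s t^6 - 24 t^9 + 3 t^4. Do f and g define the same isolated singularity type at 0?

The Hessian of f at 0 has rank 0. Corank 2; j^3 = -2*(2*s + t)^3 is a perfect cube, so E-series; the 4-jet and mu = 6 give E_6. The Hessian of g at 0 has rank 0. Corank 2; j^3 = 3*s^3 is a perfect cube, so E-series; the 4-jet and mu = 6 give E_6. Both have type E_6, hence right-equivalent.

Yes.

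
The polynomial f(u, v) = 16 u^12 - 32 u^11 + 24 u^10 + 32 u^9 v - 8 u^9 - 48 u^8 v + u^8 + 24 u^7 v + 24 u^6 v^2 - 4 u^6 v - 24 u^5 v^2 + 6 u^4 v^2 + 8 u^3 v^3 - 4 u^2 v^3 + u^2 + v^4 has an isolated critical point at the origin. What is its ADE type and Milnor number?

Type A_{3}, Milnor number mu = 3.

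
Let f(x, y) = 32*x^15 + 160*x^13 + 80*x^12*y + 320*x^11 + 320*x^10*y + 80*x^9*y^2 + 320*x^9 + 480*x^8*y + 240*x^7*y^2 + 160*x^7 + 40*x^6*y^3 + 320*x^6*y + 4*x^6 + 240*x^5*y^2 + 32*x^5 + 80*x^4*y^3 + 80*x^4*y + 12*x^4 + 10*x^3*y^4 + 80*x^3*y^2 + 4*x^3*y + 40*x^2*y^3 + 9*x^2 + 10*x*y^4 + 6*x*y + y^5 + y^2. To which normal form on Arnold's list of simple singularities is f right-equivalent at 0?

A4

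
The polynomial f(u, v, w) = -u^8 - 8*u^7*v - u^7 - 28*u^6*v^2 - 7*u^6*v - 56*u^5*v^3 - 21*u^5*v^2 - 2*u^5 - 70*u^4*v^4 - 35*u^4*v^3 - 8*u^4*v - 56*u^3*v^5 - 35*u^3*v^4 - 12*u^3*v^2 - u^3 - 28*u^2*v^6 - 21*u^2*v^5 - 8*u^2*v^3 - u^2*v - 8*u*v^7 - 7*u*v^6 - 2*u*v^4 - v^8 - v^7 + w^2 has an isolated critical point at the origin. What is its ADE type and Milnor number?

Type D_9, Milnor number mu = 9.

The Hessian of f at 0 is [[0, 0, 0], [0, 0, 0], [0, 0, 2]] with rank 1, so corank 2. A Groebner basis of the Jacobian ideal J(f) in C{u,v,w} is {u^2*v^2, 8*u^2*v + u^2 + u*v^3, -32*u^2*v - 3*u^2 + u*v + v^4, u^3, w}; counting standard monomials gives mu = 9. Corank 2; j^3 = -u^2*(u + v) has shape L^2 M (L != M), so D-series; mu = 9 gives D_9.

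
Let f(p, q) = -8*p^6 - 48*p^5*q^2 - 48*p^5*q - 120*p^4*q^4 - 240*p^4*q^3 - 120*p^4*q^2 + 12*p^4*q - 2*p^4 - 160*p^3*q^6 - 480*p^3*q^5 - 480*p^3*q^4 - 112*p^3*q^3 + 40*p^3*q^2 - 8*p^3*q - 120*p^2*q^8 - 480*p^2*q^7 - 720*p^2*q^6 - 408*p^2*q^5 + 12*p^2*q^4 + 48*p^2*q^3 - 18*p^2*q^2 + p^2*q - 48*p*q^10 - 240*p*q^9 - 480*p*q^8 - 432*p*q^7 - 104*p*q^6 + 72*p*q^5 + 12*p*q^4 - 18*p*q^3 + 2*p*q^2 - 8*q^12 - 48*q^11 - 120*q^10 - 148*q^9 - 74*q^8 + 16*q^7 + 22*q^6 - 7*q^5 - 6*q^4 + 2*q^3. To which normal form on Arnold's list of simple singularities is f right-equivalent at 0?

The Hessian of f at 0 has rank 0. Corank 2; j^3 = q*(p^2 + 2*p*q + 2*q^2) splits into three distinct lines over C (the quadratic factor has nonzero discriminant), so D_4.

D_4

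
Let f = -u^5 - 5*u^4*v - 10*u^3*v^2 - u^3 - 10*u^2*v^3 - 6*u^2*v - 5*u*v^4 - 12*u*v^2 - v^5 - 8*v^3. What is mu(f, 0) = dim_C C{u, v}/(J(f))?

8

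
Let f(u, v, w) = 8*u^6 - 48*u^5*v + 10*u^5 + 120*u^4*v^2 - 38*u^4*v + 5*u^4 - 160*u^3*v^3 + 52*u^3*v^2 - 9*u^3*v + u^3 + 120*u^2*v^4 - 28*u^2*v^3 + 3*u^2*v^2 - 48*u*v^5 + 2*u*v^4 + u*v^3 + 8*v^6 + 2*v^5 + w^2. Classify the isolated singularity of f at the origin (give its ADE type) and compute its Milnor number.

The Hessian of f at 0 has rank 1. Corank 2; j^3 = u^3 is a perfect cube, so E-series; the 4-jet and mu = 7 give E_7.

Type E7, Milnor number mu = 7.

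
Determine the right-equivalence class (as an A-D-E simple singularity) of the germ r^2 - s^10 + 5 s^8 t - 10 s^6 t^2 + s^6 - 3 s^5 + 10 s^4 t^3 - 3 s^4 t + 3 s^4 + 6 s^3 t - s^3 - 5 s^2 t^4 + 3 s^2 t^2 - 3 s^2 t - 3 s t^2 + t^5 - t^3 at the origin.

E_8

The Hessian of f at 0 has rank 1. Corank 2; j^3 = -(s + t)^3 is a perfect cube, so E-series; the 5-jet and mu = 8 give E_8.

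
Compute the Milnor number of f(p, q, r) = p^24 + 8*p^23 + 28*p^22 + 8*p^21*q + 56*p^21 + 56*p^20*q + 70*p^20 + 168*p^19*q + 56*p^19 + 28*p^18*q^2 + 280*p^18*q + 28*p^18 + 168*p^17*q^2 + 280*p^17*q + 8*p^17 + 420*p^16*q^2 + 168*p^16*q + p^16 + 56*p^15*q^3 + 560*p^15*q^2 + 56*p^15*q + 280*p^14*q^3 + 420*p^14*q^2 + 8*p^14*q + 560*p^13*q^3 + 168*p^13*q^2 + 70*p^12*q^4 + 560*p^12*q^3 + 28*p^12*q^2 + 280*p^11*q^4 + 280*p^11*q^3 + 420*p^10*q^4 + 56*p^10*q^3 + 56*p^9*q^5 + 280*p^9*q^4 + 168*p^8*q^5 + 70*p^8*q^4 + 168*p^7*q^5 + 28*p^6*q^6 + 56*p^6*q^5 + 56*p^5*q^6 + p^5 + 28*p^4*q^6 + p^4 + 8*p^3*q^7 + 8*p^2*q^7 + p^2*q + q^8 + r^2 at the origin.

9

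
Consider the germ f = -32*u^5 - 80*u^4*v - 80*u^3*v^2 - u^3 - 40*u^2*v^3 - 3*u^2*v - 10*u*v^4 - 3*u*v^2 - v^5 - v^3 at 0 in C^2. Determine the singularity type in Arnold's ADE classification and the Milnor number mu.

Type E_{8}, Milnor number mu = 8.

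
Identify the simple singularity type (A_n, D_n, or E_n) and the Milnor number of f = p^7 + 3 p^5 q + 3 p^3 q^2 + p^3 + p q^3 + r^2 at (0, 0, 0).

The Hessian of f at 0 is [[0, 0, 0], [0, 0, 0], [0, 0, 2]] with rank 1, so corank 2. A Groebner basis of the Jacobian ideal J(f) in C{p,q,r} is {p^3, p*q^2, 3*p^2 + q^3, r}; counting standard monomials gives mu = 7. Corank 2; j^3 = p^3 is a perfect cube, so E-series; the 4-jet and mu = 7 give E_7.

Type E_7, Milnor number mu = 7.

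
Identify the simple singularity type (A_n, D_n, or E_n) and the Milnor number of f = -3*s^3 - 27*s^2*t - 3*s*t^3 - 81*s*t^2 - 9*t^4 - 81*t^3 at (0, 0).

Type E_{7}, Milnor number mu = 7.

The Hessian of f at 0 is [[0, 0], [0, 0]] with rank 0, so corank 2. A Groebner basis of the Jacobian ideal J(f) in C{s,t} is {s^3 + 9*s^2*t + 162*s^2 + 972*s*t + 1458*t^2, -9*s^2 + s*t^2 - 54*s*t - 81*t^2, 3*s^2 + 18*s*t + t^3 + 27*t^2}; counting standard monomials gives mu = 7. Corank 2; j^3 = -3*(s + 3*t)^3 is a perfect cube, so E-series; the 4-jet and mu = 7 give E_7.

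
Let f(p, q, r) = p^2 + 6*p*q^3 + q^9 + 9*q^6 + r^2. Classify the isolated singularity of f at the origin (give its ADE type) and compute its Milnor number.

Type A_8, Milnor number mu = 8.

The Hessian of f at 0 is [[2, 0, 0], [0, 0, 0], [0, 0, 2]] with rank 2, so corank 1. A Groebner basis of the Jacobian ideal J(f) in C{p,q,r} is {p^2*q^2, p^3, p/3 + q^3, r}; counting standard monomials gives mu = 8. Corank 1: A-series; mu = 8 gives A_8.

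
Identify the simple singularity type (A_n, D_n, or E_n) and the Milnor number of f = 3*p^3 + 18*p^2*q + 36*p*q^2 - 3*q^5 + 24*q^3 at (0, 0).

Type E8, Milnor number mu = 8.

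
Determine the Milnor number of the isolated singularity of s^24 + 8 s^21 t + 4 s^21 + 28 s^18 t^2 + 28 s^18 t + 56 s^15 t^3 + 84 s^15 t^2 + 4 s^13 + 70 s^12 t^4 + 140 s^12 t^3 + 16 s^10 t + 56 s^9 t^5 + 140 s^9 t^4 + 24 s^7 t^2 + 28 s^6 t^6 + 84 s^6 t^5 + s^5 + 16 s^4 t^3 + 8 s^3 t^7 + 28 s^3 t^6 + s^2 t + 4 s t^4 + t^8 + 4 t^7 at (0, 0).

The Hessian of f at 0 is [[0, 0], [0, 0]] with rank 0, so corank 2. A Groebner basis of the Jacobian ideal J(f) in C{s,t} is {s^2*t^2, s^2*t + s^2/2 + s*t^3, s*t/2 + t^4, s^3}; counting standard monomials gives mu = 9. Corank 2; j^3 = s^2*t has shape L^2 M (L != M), so D-series; mu = 9 gives D_9.

9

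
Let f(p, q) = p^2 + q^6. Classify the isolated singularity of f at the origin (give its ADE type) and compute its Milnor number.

Type A5, Milnor number mu = 5.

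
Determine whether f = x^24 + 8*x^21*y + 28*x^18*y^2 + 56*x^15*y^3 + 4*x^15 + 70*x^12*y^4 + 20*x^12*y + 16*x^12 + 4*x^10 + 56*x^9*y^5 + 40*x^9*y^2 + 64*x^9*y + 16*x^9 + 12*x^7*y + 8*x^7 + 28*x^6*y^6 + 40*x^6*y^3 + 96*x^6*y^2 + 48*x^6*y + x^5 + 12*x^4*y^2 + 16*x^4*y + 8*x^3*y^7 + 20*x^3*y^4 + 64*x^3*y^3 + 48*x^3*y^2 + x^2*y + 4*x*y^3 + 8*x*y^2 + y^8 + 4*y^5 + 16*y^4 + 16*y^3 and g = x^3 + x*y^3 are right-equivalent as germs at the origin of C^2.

No.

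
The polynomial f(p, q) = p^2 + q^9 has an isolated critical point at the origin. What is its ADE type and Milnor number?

The Hessian of f at 0 is [[2, 0], [0, 0]] with rank 1, so corank 1. A Groebner basis of the Jacobian ideal J(f) in C{p,q} is {q^8, p}; counting standard monomials gives mu = 8. Corank 1: A-series; mu = 8 gives A_8.

Type A_{8}, Milnor number mu = 8.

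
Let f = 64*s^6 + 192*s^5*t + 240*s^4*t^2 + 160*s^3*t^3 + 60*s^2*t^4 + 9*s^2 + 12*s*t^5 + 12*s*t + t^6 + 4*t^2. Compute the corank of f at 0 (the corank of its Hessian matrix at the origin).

1

Hessian at 0 has rank 1.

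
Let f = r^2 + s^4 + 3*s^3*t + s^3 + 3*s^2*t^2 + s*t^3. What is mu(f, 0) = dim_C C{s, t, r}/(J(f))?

The Hessian of f at 0 is [[0, 0, 0], [0, 0, 0], [0, 0, 2]] with rank 1, so corank 2. A Groebner basis of the Jacobian ideal J(f) in C{s,t,r} is {3*s^2 + t^4 + t^3, s^3, s^2*t - s^2 - t^3/3, 2*s^2 + s*t^2 + 2*t^3/3, r}; counting standard monomials gives mu = 7. Corank 2; j^3 = s^3 is a perfect cube, so E-series; the 4-jet and mu = 7 give E_7.

7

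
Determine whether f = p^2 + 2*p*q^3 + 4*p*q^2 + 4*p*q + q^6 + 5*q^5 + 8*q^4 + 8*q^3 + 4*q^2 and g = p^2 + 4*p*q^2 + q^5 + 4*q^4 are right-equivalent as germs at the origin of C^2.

The Hessian of f at 0 has rank 1. Corank 1: A-series; mu = 4 gives A_4. The Hessian of g at 0 has rank 1. Corank 1: A-series; mu = 4 gives A_4. Both have type A_4, hence right-equivalent.

Yes.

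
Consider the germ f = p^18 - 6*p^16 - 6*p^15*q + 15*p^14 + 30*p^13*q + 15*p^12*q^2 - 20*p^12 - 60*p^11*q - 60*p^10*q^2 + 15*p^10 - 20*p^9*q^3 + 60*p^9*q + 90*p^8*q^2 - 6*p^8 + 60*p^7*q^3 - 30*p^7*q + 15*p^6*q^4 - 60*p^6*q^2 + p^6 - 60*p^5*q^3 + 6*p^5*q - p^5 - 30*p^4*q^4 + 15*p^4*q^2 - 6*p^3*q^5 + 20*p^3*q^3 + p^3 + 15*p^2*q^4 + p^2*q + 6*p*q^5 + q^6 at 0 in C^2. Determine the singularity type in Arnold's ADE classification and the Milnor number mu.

Type D_{7}, Milnor number mu = 7.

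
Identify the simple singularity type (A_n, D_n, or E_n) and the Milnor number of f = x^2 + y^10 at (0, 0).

Type A9, Milnor number mu = 9.

The Hessian of f at 0 is [[2, 0], [0, 0]] with rank 1, so corank 1. A Groebner basis of the Jacobian ideal J(f) in C{x,y} is {y^9, x}; counting standard monomials gives mu = 9. Corank 1: A-series; mu = 9 gives A_9.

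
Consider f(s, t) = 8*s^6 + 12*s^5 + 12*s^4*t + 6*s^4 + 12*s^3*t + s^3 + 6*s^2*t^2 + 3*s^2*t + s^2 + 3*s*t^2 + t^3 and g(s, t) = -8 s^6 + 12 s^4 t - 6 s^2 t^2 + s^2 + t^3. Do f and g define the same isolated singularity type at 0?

The Hessian of f at 0 has rank 1. Corank 1: A-series; mu = 2 gives A_2. The Hessian of g at 0 has rank 1. Corank 1: A-series; mu = 2 gives A_2. Both have type A_2, hence right-equivalent.

Yes.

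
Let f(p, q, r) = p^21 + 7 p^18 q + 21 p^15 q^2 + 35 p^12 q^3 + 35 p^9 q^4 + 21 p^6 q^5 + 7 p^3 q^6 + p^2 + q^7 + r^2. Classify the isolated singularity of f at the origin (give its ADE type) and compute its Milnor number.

The Hessian of f at 0 has rank 2. Corank 1: A-series; mu = 6 gives A_6.

Type A6, Milnor number mu = 6.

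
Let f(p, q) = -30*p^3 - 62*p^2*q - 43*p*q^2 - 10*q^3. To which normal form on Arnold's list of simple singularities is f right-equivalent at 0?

D_4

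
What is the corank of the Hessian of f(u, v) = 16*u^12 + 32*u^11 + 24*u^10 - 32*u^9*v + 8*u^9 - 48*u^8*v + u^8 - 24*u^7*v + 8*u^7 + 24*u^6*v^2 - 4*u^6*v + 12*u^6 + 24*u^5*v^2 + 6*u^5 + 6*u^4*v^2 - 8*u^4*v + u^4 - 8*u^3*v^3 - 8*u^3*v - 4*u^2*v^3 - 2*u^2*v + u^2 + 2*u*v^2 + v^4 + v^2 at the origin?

Hessian at 0 has rank 2.

0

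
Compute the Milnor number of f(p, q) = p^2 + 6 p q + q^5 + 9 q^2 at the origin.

4

The Hessian of f at 0 has rank 1. Corank 1: A-series; mu = 4 gives A_4.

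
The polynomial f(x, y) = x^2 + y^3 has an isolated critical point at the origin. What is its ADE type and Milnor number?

The Hessian of f at 0 has rank 1. Corank 1: A-series; mu = 2 gives A_2.

Type A_2, Milnor number mu = 2.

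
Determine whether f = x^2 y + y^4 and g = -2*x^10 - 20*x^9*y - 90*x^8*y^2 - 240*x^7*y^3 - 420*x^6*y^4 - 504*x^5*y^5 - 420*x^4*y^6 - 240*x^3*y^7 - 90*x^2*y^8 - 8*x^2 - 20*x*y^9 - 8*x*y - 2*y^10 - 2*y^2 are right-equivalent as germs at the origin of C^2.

The Hessian of f at 0 is [[0, 0], [0, 0]] with rank 0, so corank 2. A Groebner basis of the Jacobian ideal J(f) in C{x,y} is {x^3, x^2/4 + y^3, x*y}; counting standard monomials gives mu = 5. Corank 2; j^3 = x^2*y has shape L^2 M (L != M), so D-series; mu = 5 gives D_5. The Hessian of g at 0 is [[-16, -8], [-8, -4]] with rank 1, so corank 1. A Groebner basis of the Jacobian ideal J(g) in C{x,y} is {y^9, x + y/2}; counting standard monomials gives mu = 9. Corank 1: A-series; mu = 9 gives A_9. f is D_5 but g is A_9, hence not right-equivalent.

No.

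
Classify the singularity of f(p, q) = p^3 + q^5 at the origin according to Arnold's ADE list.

E8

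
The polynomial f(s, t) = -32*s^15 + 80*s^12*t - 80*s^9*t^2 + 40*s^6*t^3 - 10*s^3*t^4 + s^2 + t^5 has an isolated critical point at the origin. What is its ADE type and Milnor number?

Type A4, Milnor number mu = 4.

The Hessian of f at 0 is [[2, 0], [0, 0]] with rank 1, so corank 1. A Groebner basis of the Jacobian ideal J(f) in C{s,t} is {t^4, s}; counting standard monomials gives mu = 4. Corank 1: A-series; mu = 4 gives A_4.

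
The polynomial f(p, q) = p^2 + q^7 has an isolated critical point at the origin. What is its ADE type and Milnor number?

Type A6, Milnor number mu = 6.

The Hessian of f at 0 has rank 1. Corank 1: A-series; mu = 6 gives A_6.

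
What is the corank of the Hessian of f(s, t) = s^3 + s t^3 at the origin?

2

The Hessian at 0 is [[0, 0], [0, 0]] of rank 0; hence corank 2.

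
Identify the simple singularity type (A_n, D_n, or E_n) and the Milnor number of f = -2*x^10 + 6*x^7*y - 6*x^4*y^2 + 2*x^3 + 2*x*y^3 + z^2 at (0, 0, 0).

Type E_7, Milnor number mu = 7.

The Hessian of f at 0 has rank 1. Corank 2; j^3 = 2*x^3 is a perfect cube, so E-series; the 4-jet and mu = 7 give E_7.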